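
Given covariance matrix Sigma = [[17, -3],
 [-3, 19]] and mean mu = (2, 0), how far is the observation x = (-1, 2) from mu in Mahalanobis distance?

Step 1 — centre the observation: (x - mu) = (-3, 2).

Step 2 — invert Sigma. det(Sigma) = 17·19 - (-3)² = 314.
  Sigma^{-1} = (1/det) · [[d, -b], [-b, a]] = [[0.0605, 0.0096],
 [0.0096, 0.0541]].

Step 3 — form the quadratic (x - mu)^T · Sigma^{-1} · (x - mu):
  Sigma^{-1} · (x - mu) = (-0.1624, 0.0796).
  (x - mu)^T · [Sigma^{-1} · (x - mu)] = (-3)·(-0.1624) + (2)·(0.0796) = 0.6465.

Step 4 — take square root: d = √(0.6465) ≈ 0.8041.

d(x, mu) = √(0.6465) ≈ 0.8041


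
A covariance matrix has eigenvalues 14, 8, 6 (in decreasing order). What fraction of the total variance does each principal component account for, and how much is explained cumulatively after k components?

Step 1 — total variance = trace(Sigma) = Σ λ_i = 14 + 8 + 6 = 28.

Step 2 — fraction explained by component i = λ_i / Σ λ:
  PC1: 14/28 = 0.5
  PC2: 8/28 = 0.2857
  PC3: 6/28 = 0.2143

Step 3 — cumulative fraction after k components = (λ_1 + ... + λ_k) / Σ λ:
  k = 1: 14/28 = 0.5
  k = 2: (14 + 8)/28 = 22/28 = 0.7857
  k = 3: (14 + 8 + 6)/28 = 28/28 = 1

Summary (fraction, with percent):

explained: PC1 0.5 (50%), PC2 0.2857 (28.57%), PC3 0.2143 (21.43%);  cumulative: 0.5, 0.7857, 1


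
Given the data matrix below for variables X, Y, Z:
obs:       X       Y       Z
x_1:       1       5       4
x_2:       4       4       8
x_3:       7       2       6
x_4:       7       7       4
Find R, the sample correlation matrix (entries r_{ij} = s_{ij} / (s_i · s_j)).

Step 1 — column means:
  mean(X) = (1 + 4 + 7 + 7) / 4 = 19/4 = 4.75
  mean(Y) = (5 + 4 + 2 + 7) / 4 = 18/4 = 4.5
  mean(Z) = (4 + 8 + 6 + 4) / 4 = 22/4 = 5.5

Step 2 — sample variances and covariances s[i,j] = (1/(n-1)) · Σ_k (x_{k,i} - mean_i) · (x_{k,j} - mean_j), with n-1 = 3:
  s[X,X] = ((-3.75)·(-3.75) + (-0.75)·(-0.75) + (2.25)·(2.25) + (2.25)·(2.25)) / 3 = 24.75/3 = 8.25
  s[X,Y] = ((-3.75)·(0.5) + (-0.75)·(-0.5) + (2.25)·(-2.5) + (2.25)·(2.5)) / 3 = -1.5/3 = -0.5
  s[X,Z] = ((-3.75)·(-1.5) + (-0.75)·(2.5) + (2.25)·(0.5) + (2.25)·(-1.5)) / 3 = 1.5/3 = 0.5
  s[Y,Y] = ((0.5)·(0.5) + (-0.5)·(-0.5) + (-2.5)·(-2.5) + (2.5)·(2.5)) / 3 = 13/3 = 4.3333
  s[Y,Z] = ((0.5)·(-1.5) + (-0.5)·(2.5) + (-2.5)·(0.5) + (2.5)·(-1.5)) / 3 = -7/3 = -2.3333
  s[Z,Z] = ((-1.5)·(-1.5) + (2.5)·(2.5) + (0.5)·(0.5) + (-1.5)·(-1.5)) / 3 = 11/3 = 3.6667
  Sample standard deviations s_i = √(s[i,i]):
  s(X) = √(8.25) = 2.8723
  s(Y) = √(4.3333) = 2.0817
  s(Z) = √(3.6667) = 1.9149

Step 3 — r_{ij} = s_{ij} / (s_i · s_j):
  r[X,X] = 1 (diagonal).
  r[X,Y] = -0.5 / (2.8723 · 2.0817) = -0.5 / 5.9791 = -0.0836
  r[X,Z] = 0.5 / (2.8723 · 1.9149) = 0.5 / 5.5 = 0.0909
  r[Y,Y] = 1 (diagonal).
  r[Y,Z] = -2.3333 / (2.0817 · 1.9149) = -2.3333 / 3.9861 = -0.5854
  r[Z,Z] = 1 (diagonal).

R is symmetric with unit diagonal. Assembling:

R = [[1, -0.0836, 0.0909],
 [-0.0836, 1, -0.5854],
 [0.0909, -0.5854, 1]]


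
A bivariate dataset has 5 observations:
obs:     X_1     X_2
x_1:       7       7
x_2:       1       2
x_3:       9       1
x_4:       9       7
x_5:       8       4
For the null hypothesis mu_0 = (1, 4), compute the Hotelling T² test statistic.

Step 1 — sample mean vector:
  mean(X_1) = (7 + 1 + 9 + 9 + 8) / 5 = 34/5 = 6.8
  mean(X_2) = (7 + 2 + 1 + 7 + 4) / 5 = 21/5 = 4.2
  x̄ = (6.8, 4.2),  deviation x̄ - mu_0 = (6.8, 4.2) - (1, 4) = (5.8, 0.2).

Step 2 — sample covariance matrix, S[i,j] = (1/(n-1)) · Σ_k (x_{k,i} - mean_i) · (x_{k,j} - mean_j), divisor n-1 = 4:
  S[X_1,X_1] = ((0.2)·(0.2) + (-5.8)·(-5.8) + (2.2)·(2.2) + (2.2)·(2.2) + (1.2)·(1.2)) / 4 = 44.8/4 = 11.2
  S[X_1,X_2] = ((0.2)·(2.8) + (-5.8)·(-2.2) + (2.2)·(-3.2) + (2.2)·(2.8) + (1.2)·(-0.2)) / 4 = 12.2/4 = 3.05
  S[X_2,X_2] = ((2.8)·(2.8) + (-2.2)·(-2.2) + (-3.2)·(-3.2) + (2.8)·(2.8) + (-0.2)·(-0.2)) / 4 = 30.8/4 = 7.7
  S = [[11.2, 3.05],
 [3.05, 7.7]].

Step 3 — invert S. det(S) = 11.2·7.7 - (3.05)² = 76.9375.
  S^{-1} = (1/det) · [[d, -b], [-b, a]] = [[0.1001, -0.0396],
 [-0.0396, 0.1456]].

Step 4 — quadratic form (x̄ - mu_0)^T · S^{-1} · (x̄ - mu_0):
  S^{-1} · (x̄ - mu_0) = (0.5725, -0.2008),
  (x̄ - mu_0)^T · [...] = (5.8)·(0.5725) + (0.2)·(-0.2008) = 3.2806.

Step 5 — scale by n: T² = 5 · 3.2806 = 16.4029.

T² ≈ 16.4029


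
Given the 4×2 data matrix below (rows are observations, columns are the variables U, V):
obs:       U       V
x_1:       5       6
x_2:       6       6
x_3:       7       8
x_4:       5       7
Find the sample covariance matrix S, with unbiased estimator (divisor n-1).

Step 1 — column means:
  mean(U) = (5 + 6 + 7 + 5) / 4 = 23/4 = 5.75
  mean(V) = (6 + 6 + 8 + 7) / 4 = 27/4 = 6.75

Step 2 — sample covariance S[i,j] = (1/(n-1)) · Σ_k (x_{k,i} - mean_i) · (x_{k,j} - mean_j), with n-1 = 3.
  S[U,U] = ((-0.75)·(-0.75) + (0.25)·(0.25) + (1.25)·(1.25) + (-0.75)·(-0.75)) / 3 = 2.75/3 = 0.9167
  S[U,V] = ((-0.75)·(-0.75) + (0.25)·(-0.75) + (1.25)·(1.25) + (-0.75)·(0.25)) / 3 = 1.75/3 = 0.5833
  S[V,V] = ((-0.75)·(-0.75) + (-0.75)·(-0.75) + (1.25)·(1.25) + (0.25)·(0.25)) / 3 = 2.75/3 = 0.9167

S is symmetric (S[j,i] = S[i,j]). Assembling:

S = [[0.9167, 0.5833],
 [0.5833, 0.9167]]


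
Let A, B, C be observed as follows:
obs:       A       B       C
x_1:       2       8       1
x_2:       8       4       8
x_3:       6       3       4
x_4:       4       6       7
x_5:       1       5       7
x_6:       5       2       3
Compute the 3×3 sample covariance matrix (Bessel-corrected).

Step 1 — column means:
  mean(A) = (2 + 8 + 6 + 4 + 1 + 5) / 6 = 26/6 = 4.3333
  mean(B) = (8 + 4 + 3 + 6 + 5 + 2) / 6 = 28/6 = 4.6667
  mean(C) = (1 + 8 + 4 + 7 + 7 + 3) / 6 = 30/6 = 5

Step 2 — sample covariance S[i,j] = (1/(n-1)) · Σ_k (x_{k,i} - mean_i) · (x_{k,j} - mean_j), with n-1 = 5.
  S[A,A] = ((-2.3333)·(-2.3333) + (3.6667)·(3.6667) + (1.6667)·(1.6667) + (-0.3333)·(-0.3333) + (-3.3333)·(-3.3333) + (0.6667)·(0.6667)) / 5 = 33.3333/5 = 6.6667
  S[A,B] = ((-2.3333)·(3.3333) + (3.6667)·(-0.6667) + (1.6667)·(-1.6667) + (-0.3333)·(1.3333) + (-3.3333)·(0.3333) + (0.6667)·(-2.6667)) / 5 = -16.3333/5 = -3.2667
  S[A,C] = ((-2.3333)·(-4) + (3.6667)·(3) + (1.6667)·(-1) + (-0.3333)·(2) + (-3.3333)·(2) + (0.6667)·(-2)) / 5 = 10/5 = 2
  S[B,B] = ((3.3333)·(3.3333) + (-0.6667)·(-0.6667) + (-1.6667)·(-1.6667) + (1.3333)·(1.3333) + (0.3333)·(0.3333) + (-2.6667)·(-2.6667)) / 5 = 23.3333/5 = 4.6667
  S[B,C] = ((3.3333)·(-4) + (-0.6667)·(3) + (-1.6667)·(-1) + (1.3333)·(2) + (0.3333)·(2) + (-2.6667)·(-2)) / 5 = -5/5 = -1
  S[C,C] = ((-4)·(-4) + (3)·(3) + (-1)·(-1) + (2)·(2) + (2)·(2) + (-2)·(-2)) / 5 = 38/5 = 7.6

S is symmetric (S[j,i] = S[i,j]). Assembling:

S = [[6.6667, -3.2667, 2],
 [-3.2667, 4.6667, -1],
 [2, -1, 7.6]]


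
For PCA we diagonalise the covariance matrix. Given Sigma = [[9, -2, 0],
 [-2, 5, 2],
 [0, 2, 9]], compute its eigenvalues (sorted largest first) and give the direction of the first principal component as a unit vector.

Step 1 — characteristic polynomial p(λ) = det(λI - Sigma) = λ³ - tr·λ² + c_1·λ - det, where tr = trace, c_1 = sum of the principal 2×2 minors, det = det(Sigma):
  tr = 9 + 5 + 9 = 23,
  c_1 = (9·5 - (-2)²) + (9·9 - (0)²) + (5·9 - (2)²) = 41 + 81 + 41 = 163,
  det = 9·(5·9 - (2)²) - (-2)·((-2)·9 - (2)·(0)) + (0)·((-2)·(2) - 5·(0)) = 9·(41) - (-2)·(-18) + (0)·(-4) = 333.
  So p(λ) = λ³ - 23λ² + 163λ - 333.
Step 2 — look for an integer root (rational root theorem: any rational root is an integer divisor of 333). Testing λ = 9:
  p(9) = 729 - 1863 + 1467 - 333 = 0  ✓
  Dividing out (λ - 9): p(λ) = (λ - 9)(λ² - 14λ + 37).
Step 3 — remaining eigenvalues from the quadratic λ² - 14λ + 37 = 0:
  Δ = 14² - 4·37 = 196 - 148 = 48,  λ = (14 ± √48)/2 = (14 ± 6.9282)/2 ≈ 10.4641 or 3.5359.
  Sorted: λ_1 = 10.4641,  λ_2 = 9,  λ_3 = 3.5359  (check: sum = 23 = tr ✓).

Step 4 — unit eigenvector for λ_1 ≈ 10.4641: v spans the null space of (Sigma - λ_1 I), whose rows are
  r_1 = (-1.4641, -2, 0),  r_2 = (-2, -5.4641, 2),  r_3 = (0, 2, -1.4641).
  v is orthogonal to every row, so take v ∝ r_1 × r_2 = ((-2)·(2) - (0)·(-5.4641), (0)·(-2) - (-1.4641)·(2), (-1.4641)·(-5.4641) - (-2)·(-2)) ≈ (-4, 2.9282, 4).
  Rescale (multiply by -1 so the first nonzero entry is positive): u = (4, -2.9282, -4).
  ||u|| = √((4)² + (-2.9282)² + (-4)²) = √(40.5744) ≈ 6.3698,  v_1 = u/||u|| ≈ (0.628, -0.4597, -0.628) (||v_1|| = 1).

λ_1 = 10.4641,  λ_2 = 9,  λ_3 = 3.5359;  v_1 ≈ (0.628, -0.4597, -0.628)


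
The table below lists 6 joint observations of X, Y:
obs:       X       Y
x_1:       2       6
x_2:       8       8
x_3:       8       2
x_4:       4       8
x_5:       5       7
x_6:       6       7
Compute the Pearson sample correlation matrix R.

Step 1 — column means:
  mean(X) = (2 + 8 + 8 + 4 + 5 + 6) / 6 = 33/6 = 5.5
  mean(Y) = (6 + 8 + 2 + 8 + 7 + 7) / 6 = 38/6 = 6.3333

Step 2 — sample variances and covariances s[i,j] = (1/(n-1)) · Σ_k (x_{k,i} - mean_i) · (x_{k,j} - mean_j), with n-1 = 5:
  s[X,X] = ((-3.5)·(-3.5) + (2.5)·(2.5) + (2.5)·(2.5) + (-1.5)·(-1.5) + (-0.5)·(-0.5) + (0.5)·(0.5)) / 5 = 27.5/5 = 5.5
  s[X,Y] = ((-3.5)·(-0.3333) + (2.5)·(1.6667) + (2.5)·(-4.3333) + (-1.5)·(1.6667) + (-0.5)·(0.6667) + (0.5)·(0.6667)) / 5 = -8/5 = -1.6
  s[Y,Y] = ((-0.3333)·(-0.3333) + (1.6667)·(1.6667) + (-4.3333)·(-4.3333) + (1.6667)·(1.6667) + (0.6667)·(0.6667) + (0.6667)·(0.6667)) / 5 = 25.3333/5 = 5.0667
  Sample standard deviations s_i = √(s[i,i]):
  s(X) = √(5.5) = 2.3452
  s(Y) = √(5.0667) = 2.2509

Step 3 — r_{ij} = s_{ij} / (s_i · s_j):
  r[X,X] = 1 (diagonal).
  r[X,Y] = -1.6 / (2.3452 · 2.2509) = -1.6 / 5.2789 = -0.3031
  r[Y,Y] = 1 (diagonal).

R is symmetric with unit diagonal. Assembling:

R = [[1, -0.3031],
 [-0.3031, 1]]


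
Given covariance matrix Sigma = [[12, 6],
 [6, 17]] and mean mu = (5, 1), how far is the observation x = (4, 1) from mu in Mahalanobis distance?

Step 1 — centre the observation: (x - mu) = (-1, 0).

Step 2 — invert Sigma. det(Sigma) = 12·17 - (6)² = 168.
  Sigma^{-1} = (1/det) · [[d, -b], [-b, a]] = [[0.1012, -0.0357],
 [-0.0357, 0.0714]].

Step 3 — form the quadratic (x - mu)^T · Sigma^{-1} · (x - mu):
  Sigma^{-1} · (x - mu) = (-0.1012, 0.0357).
  (x - mu)^T · [Sigma^{-1} · (x - mu)] = (-1)·(-0.1012) + (0)·(0.0357) = 0.1012.

Step 4 — take square root: d = √(0.1012) ≈ 0.3181.

d(x, mu) = √(0.1012) ≈ 0.3181


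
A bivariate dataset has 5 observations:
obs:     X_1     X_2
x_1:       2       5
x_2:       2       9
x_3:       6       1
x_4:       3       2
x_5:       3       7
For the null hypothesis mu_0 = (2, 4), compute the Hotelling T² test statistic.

Step 1 — sample mean vector:
  mean(X_1) = (2 + 2 + 6 + 3 + 3) / 5 = 16/5 = 3.2
  mean(X_2) = (5 + 9 + 1 + 2 + 7) / 5 = 24/5 = 4.8
  x̄ = (3.2, 4.8),  deviation x̄ - mu_0 = (3.2, 4.8) - (2, 4) = (1.2, 0.8).

Step 2 — sample covariance matrix, S[i,j] = (1/(n-1)) · Σ_k (x_{k,i} - mean_i) · (x_{k,j} - mean_j), divisor n-1 = 4:
  S[X_1,X_1] = ((-1.2)·(-1.2) + (-1.2)·(-1.2) + (2.8)·(2.8) + (-0.2)·(-0.2) + (-0.2)·(-0.2)) / 4 = 10.8/4 = 2.7
  S[X_1,X_2] = ((-1.2)·(0.2) + (-1.2)·(4.2) + (2.8)·(-3.8) + (-0.2)·(-2.8) + (-0.2)·(2.2)) / 4 = -15.8/4 = -3.95
  S[X_2,X_2] = ((0.2)·(0.2) + (4.2)·(4.2) + (-3.8)·(-3.8) + (-2.8)·(-2.8) + (2.2)·(2.2)) / 4 = 44.8/4 = 11.2
  S = [[2.7, -3.95],
 [-3.95, 11.2]].

Step 3 — invert S. det(S) = 2.7·11.2 - (-3.95)² = 14.6375.
  S^{-1} = (1/det) · [[d, -b], [-b, a]] = [[0.7652, 0.2699],
 [0.2699, 0.1845]].

Step 4 — quadratic form (x̄ - mu_0)^T · S^{-1} · (x̄ - mu_0):
  S^{-1} · (x̄ - mu_0) = (1.1341, 0.4714),
  (x̄ - mu_0)^T · [...] = (1.2)·(1.1341) + (0.8)·(0.4714) = 1.738.

Step 5 — scale by n: T² = 5 · 1.738 = 8.69.

T² ≈ 8.69


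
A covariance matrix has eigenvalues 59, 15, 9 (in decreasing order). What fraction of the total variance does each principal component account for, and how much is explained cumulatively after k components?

Step 1 — total variance = trace(Sigma) = Σ λ_i = 59 + 15 + 9 = 83.

Step 2 — fraction explained by component i = λ_i / Σ λ:
  PC1: 59/83 = 0.7108
  PC2: 15/83 = 0.1807
  PC3: 9/83 = 0.1084

Step 3 — cumulative fraction after k components = (λ_1 + ... + λ_k) / Σ λ:
  k = 1: 59/83 = 0.7108
  k = 2: (59 + 15)/83 = 74/83 = 0.8916
  k = 3: (59 + 15 + 9)/83 = 83/83 = 1

Summary (fraction, with percent):

explained: PC1 0.7108 (71.08%), PC2 0.1807 (18.07%), PC3 0.1084 (10.84%);  cumulative: 0.7108, 0.8916, 1


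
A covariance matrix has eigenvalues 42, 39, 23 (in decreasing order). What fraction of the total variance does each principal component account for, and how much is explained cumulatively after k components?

Step 1 — total variance = trace(Sigma) = Σ λ_i = 42 + 39 + 23 = 104.

Step 2 — fraction explained by component i = λ_i / Σ λ:
  PC1: 42/104 = 0.4038
  PC2: 39/104 = 0.375
  PC3: 23/104 = 0.2212

Step 3 — cumulative fraction after k components = (λ_1 + ... + λ_k) / Σ λ:
  k = 1: 42/104 = 0.4038
  k = 2: (42 + 39)/104 = 81/104 = 0.7788
  k = 3: (42 + 39 + 23)/104 = 104/104 = 1

Summary (fraction, with percent):

explained: PC1 0.4038 (40.38%), PC2 0.375 (37.5%), PC3 0.2212 (22.12%);  cumulative: 0.4038, 0.7788, 1


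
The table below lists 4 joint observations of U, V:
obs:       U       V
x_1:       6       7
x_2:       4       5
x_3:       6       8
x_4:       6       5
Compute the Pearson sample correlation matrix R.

Step 1 — column means:
  mean(U) = (6 + 4 + 6 + 6) / 4 = 22/4 = 5.5
  mean(V) = (7 + 5 + 8 + 5) / 4 = 25/4 = 6.25

Step 2 — sample variances and covariances s[i,j] = (1/(n-1)) · Σ_k (x_{k,i} - mean_i) · (x_{k,j} - mean_j), with n-1 = 3:
  s[U,U] = ((0.5)·(0.5) + (-1.5)·(-1.5) + (0.5)·(0.5) + (0.5)·(0.5)) / 3 = 3/3 = 1
  s[U,V] = ((0.5)·(0.75) + (-1.5)·(-1.25) + (0.5)·(1.75) + (0.5)·(-1.25)) / 3 = 2.5/3 = 0.8333
  s[V,V] = ((0.75)·(0.75) + (-1.25)·(-1.25) + (1.75)·(1.75) + (-1.25)·(-1.25)) / 3 = 6.75/3 = 2.25
  Sample standard deviations s_i = √(s[i,i]):
  s(U) = √(1) = 1
  s(V) = √(2.25) = 1.5

Step 3 — r_{ij} = s_{ij} / (s_i · s_j):
  r[U,U] = 1 (diagonal).
  r[U,V] = 0.8333 / (1 · 1.5) = 0.8333 / 1.5 = 0.5556
  r[V,V] = 1 (diagonal).

R is symmetric with unit diagonal. Assembling:

R = [[1, 0.5556],
 [0.5556, 1]]


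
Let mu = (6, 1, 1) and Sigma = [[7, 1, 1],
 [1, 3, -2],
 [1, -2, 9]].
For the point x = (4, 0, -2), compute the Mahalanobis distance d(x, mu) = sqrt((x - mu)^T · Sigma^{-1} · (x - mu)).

Step 1 — centre the observation: (x - mu) = (-2, -1, -3).

Step 2 — invert Sigma (cofactor / det for 3×3, or solve directly):
  Sigma^{-1} = [[0.1586, -0.0759, -0.0345],
 [-0.0759, 0.4276, 0.1034],
 [-0.0345, 0.1034, 0.1379]].

Step 3 — form the quadratic (x - mu)^T · Sigma^{-1} · (x - mu):
  Sigma^{-1} · (x - mu) = (-0.1379, -0.5862, -0.4483).
  (x - mu)^T · [Sigma^{-1} · (x - mu)] = (-2)·(-0.1379) + (-1)·(-0.5862) + (-3)·(-0.4483) = 2.2069.

Step 4 — take square root: d = √(2.2069) ≈ 1.4856.

d(x, mu) = √(2.2069) ≈ 1.4856


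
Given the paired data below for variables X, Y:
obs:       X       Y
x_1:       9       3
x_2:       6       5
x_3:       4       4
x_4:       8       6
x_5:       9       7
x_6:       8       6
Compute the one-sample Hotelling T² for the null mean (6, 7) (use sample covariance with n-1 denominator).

Step 1 — sample mean vector:
  mean(X) = (9 + 6 + 4 + 8 + 9 + 8) / 6 = 44/6 = 7.3333
  mean(Y) = (3 + 5 + 4 + 6 + 7 + 6) / 6 = 31/6 = 5.1667
  x̄ = (7.3333, 5.1667),  deviation x̄ - mu_0 = (7.3333, 5.1667) - (6, 7) = (1.3333, -1.8333).

Step 2 — sample covariance matrix, S[i,j] = (1/(n-1)) · Σ_k (x_{k,i} - mean_i) · (x_{k,j} - mean_j), divisor n-1 = 5:
  S[X,X] = ((1.6667)·(1.6667) + (-1.3333)·(-1.3333) + (-3.3333)·(-3.3333) + (0.6667)·(0.6667) + (1.6667)·(1.6667) + (0.6667)·(0.6667)) / 5 = 19.3333/5 = 3.8667
  S[X,Y] = ((1.6667)·(-2.1667) + (-1.3333)·(-0.1667) + (-3.3333)·(-1.1667) + (0.6667)·(0.8333) + (1.6667)·(1.8333) + (0.6667)·(0.8333)) / 5 = 4.6667/5 = 0.9333
  S[Y,Y] = ((-2.1667)·(-2.1667) + (-0.1667)·(-0.1667) + (-1.1667)·(-1.1667) + (0.8333)·(0.8333) + (1.8333)·(1.8333) + (0.8333)·(0.8333)) / 5 = 10.8333/5 = 2.1667
  S = [[3.8667, 0.9333],
 [0.9333, 2.1667]].

Step 3 — invert S. det(S) = 3.8667·2.1667 - (0.9333)² = 7.5067.
  S^{-1} = (1/det) · [[d, -b], [-b, a]] = [[0.2886, -0.1243],
 [-0.1243, 0.5151]].

Step 4 — quadratic form (x̄ - mu_0)^T · S^{-1} · (x̄ - mu_0):
  S^{-1} · (x̄ - mu_0) = (0.6128, -1.1101),
  (x̄ - mu_0)^T · [...] = (1.3333)·(0.6128) + (-1.8333)·(-1.1101) = 2.8523.

Step 5 — scale by n: T² = 6 · 2.8523 = 17.1137.

T² ≈ 17.1137


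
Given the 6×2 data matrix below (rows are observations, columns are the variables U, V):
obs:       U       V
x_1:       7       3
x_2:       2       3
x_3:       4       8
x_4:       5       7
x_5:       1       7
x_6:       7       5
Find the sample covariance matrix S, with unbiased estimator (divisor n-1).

Step 1 — column means:
  mean(U) = (7 + 2 + 4 + 5 + 1 + 7) / 6 = 26/6 = 4.3333
  mean(V) = (3 + 3 + 8 + 7 + 7 + 5) / 6 = 33/6 = 5.5

Step 2 — sample covariance S[i,j] = (1/(n-1)) · Σ_k (x_{k,i} - mean_i) · (x_{k,j} - mean_j), with n-1 = 5.
  S[U,U] = ((2.6667)·(2.6667) + (-2.3333)·(-2.3333) + (-0.3333)·(-0.3333) + (0.6667)·(0.6667) + (-3.3333)·(-3.3333) + (2.6667)·(2.6667)) / 5 = 31.3333/5 = 6.2667
  S[U,V] = ((2.6667)·(-2.5) + (-2.3333)·(-2.5) + (-0.3333)·(2.5) + (0.6667)·(1.5) + (-3.3333)·(1.5) + (2.6667)·(-0.5)) / 5 = -7/5 = -1.4
  S[V,V] = ((-2.5)·(-2.5) + (-2.5)·(-2.5) + (2.5)·(2.5) + (1.5)·(1.5) + (1.5)·(1.5) + (-0.5)·(-0.5)) / 5 = 23.5/5 = 4.7

S is symmetric (S[j,i] = S[i,j]). Assembling:

S = [[6.2667, -1.4],
 [-1.4, 4.7]]


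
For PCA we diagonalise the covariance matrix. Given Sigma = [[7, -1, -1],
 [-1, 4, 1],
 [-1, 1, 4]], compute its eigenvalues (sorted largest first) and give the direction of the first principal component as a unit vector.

Step 1 — characteristic polynomial p(λ) = det(λI - Sigma) = λ³ - tr·λ² + c_1·λ - det, where tr = trace, c_1 = sum of the principal 2×2 minors, det = det(Sigma):
  tr = 7 + 4 + 4 = 15,
  c_1 = (7·4 - (-1)²) + (7·4 - (-1)²) + (4·4 - (1)²) = 27 + 27 + 15 = 69,
  det = 7·(4·4 - (1)²) - (-1)·((-1)·4 - (1)·(-1)) + (-1)·((-1)·(1) - 4·(-1)) = 7·(15) - (-1)·(-3) + (-1)·(3) = 99.
  So p(λ) = λ³ - 15λ² + 69λ - 99.
Step 2 — look for an integer root (rational root theorem: any rational root is an integer divisor of 99). Testing λ = 3:
  p(3) = 27 - 135 + 207 - 99 = 0  ✓
  Dividing out (λ - 3): p(λ) = (λ - 3)(λ² - 12λ + 33).
Step 3 — remaining eigenvalues from the quadratic λ² - 12λ + 33 = 0:
  Δ = 12² - 4·33 = 144 - 132 = 12,  λ = (12 ± √12)/2 = (12 ± 3.4641)/2 ≈ 7.7321 or 4.2679.
  Sorted: λ_1 = 7.7321,  λ_2 = 4.2679,  λ_3 = 3  (check: sum = 15 = tr ✓).

Step 4 — unit eigenvector for λ_1 ≈ 7.7321: v spans the null space of (Sigma - λ_1 I), whose rows are
  r_1 = (-0.7321, -1, -1),  r_2 = (-1, -3.7321, 1),  r_3 = (-1, 1, -3.7321).
  v is orthogonal to every row, so take v ∝ r_1 × r_2 = ((-1)·(1) - (-1)·(-3.7321), (-1)·(-1) - (-0.7321)·(1), (-0.7321)·(-3.7321) - (-1)·(-1)) ≈ (-4.7321, 1.7321, 1.7321).
  Rescale (multiply by -1 so the first nonzero entry is positive): u = (4.7321, -1.7321, -1.7321).
  ||u|| = √((4.7321)² + (-1.7321)² + (-1.7321)²) = √(28.3923) ≈ 5.3284,  v_1 = u/||u|| ≈ (0.8881, -0.3251, -0.3251) (||v_1|| = 1).

λ_1 = 7.7321,  λ_2 = 4.2679,  λ_3 = 3;  v_1 ≈ (0.8881, -0.3251, -0.3251)


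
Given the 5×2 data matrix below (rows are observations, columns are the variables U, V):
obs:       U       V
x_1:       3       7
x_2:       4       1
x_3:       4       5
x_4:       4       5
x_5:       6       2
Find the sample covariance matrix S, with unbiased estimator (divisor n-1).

Step 1 — column means:
  mean(U) = (3 + 4 + 4 + 4 + 6) / 5 = 21/5 = 4.2
  mean(V) = (7 + 1 + 5 + 5 + 2) / 5 = 20/5 = 4

Step 2 — sample covariance S[i,j] = (1/(n-1)) · Σ_k (x_{k,i} - mean_i) · (x_{k,j} - mean_j), with n-1 = 4.
  S[U,U] = ((-1.2)·(-1.2) + (-0.2)·(-0.2) + (-0.2)·(-0.2) + (-0.2)·(-0.2) + (1.8)·(1.8)) / 4 = 4.8/4 = 1.2
  S[U,V] = ((-1.2)·(3) + (-0.2)·(-3) + (-0.2)·(1) + (-0.2)·(1) + (1.8)·(-2)) / 4 = -7/4 = -1.75
  S[V,V] = ((3)·(3) + (-3)·(-3) + (1)·(1) + (1)·(1) + (-2)·(-2)) / 4 = 24/4 = 6

S is symmetric (S[j,i] = S[i,j]). Assembling:

S = [[1.2, -1.75],
 [-1.75, 6]]


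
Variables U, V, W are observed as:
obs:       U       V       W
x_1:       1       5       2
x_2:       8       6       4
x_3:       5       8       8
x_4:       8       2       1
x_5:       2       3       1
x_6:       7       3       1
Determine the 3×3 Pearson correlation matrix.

Step 1 — column means:
  mean(U) = (1 + 8 + 5 + 8 + 2 + 7) / 6 = 31/6 = 5.1667
  mean(V) = (5 + 6 + 8 + 2 + 3 + 3) / 6 = 27/6 = 4.5
  mean(W) = (2 + 4 + 8 + 1 + 1 + 1) / 6 = 17/6 = 2.8333

Step 2 — sample variances and covariances s[i,j] = (1/(n-1)) · Σ_k (x_{k,i} - mean_i) · (x_{k,j} - mean_j), with n-1 = 5:
  s[U,U] = ((-4.1667)·(-4.1667) + (2.8333)·(2.8333) + (-0.1667)·(-0.1667) + (2.8333)·(2.8333) + (-3.1667)·(-3.1667) + (1.8333)·(1.8333)) / 5 = 46.8333/5 = 9.3667
  s[U,V] = ((-4.1667)·(0.5) + (2.8333)·(1.5) + (-0.1667)·(3.5) + (2.8333)·(-2.5) + (-3.1667)·(-1.5) + (1.8333)·(-1.5)) / 5 = -3.5/5 = -0.7
  s[U,W] = ((-4.1667)·(-0.8333) + (2.8333)·(1.1667) + (-0.1667)·(5.1667) + (2.8333)·(-1.8333) + (-3.1667)·(-1.8333) + (1.8333)·(-1.8333)) / 5 = 3.1667/5 = 0.6333
  s[V,V] = ((0.5)·(0.5) + (1.5)·(1.5) + (3.5)·(3.5) + (-2.5)·(-2.5) + (-1.5)·(-1.5) + (-1.5)·(-1.5)) / 5 = 25.5/5 = 5.1
  s[V,W] = ((0.5)·(-0.8333) + (1.5)·(1.1667) + (3.5)·(5.1667) + (-2.5)·(-1.8333) + (-1.5)·(-1.8333) + (-1.5)·(-1.8333)) / 5 = 29.5/5 = 5.9
  s[W,W] = ((-0.8333)·(-0.8333) + (1.1667)·(1.1667) + (5.1667)·(5.1667) + (-1.8333)·(-1.8333) + (-1.8333)·(-1.8333) + (-1.8333)·(-1.8333)) / 5 = 38.8333/5 = 7.7667
  Sample standard deviations s_i = √(s[i,i]):
  s(U) = √(9.3667) = 3.0605
  s(V) = √(5.1) = 2.2583
  s(W) = √(7.7667) = 2.7869

Step 3 — r_{ij} = s_{ij} / (s_i · s_j):
  r[U,U] = 1 (diagonal).
  r[U,V] = -0.7 / (3.0605 · 2.2583) = -0.7 / 6.9116 = -0.1013
  r[U,W] = 0.6333 / (3.0605 · 2.7869) = 0.6333 / 8.5292 = 0.0743
  r[V,V] = 1 (diagonal).
  r[V,W] = 5.9 / (2.2583 · 2.7869) = 5.9 / 6.2936 = 0.9375
  r[W,W] = 1 (diagonal).

R is symmetric with unit diagonal. Assembling:

R = [[1, -0.1013, 0.0743],
 [-0.1013, 1, 0.9375],
 [0.0743, 0.9375, 1]]


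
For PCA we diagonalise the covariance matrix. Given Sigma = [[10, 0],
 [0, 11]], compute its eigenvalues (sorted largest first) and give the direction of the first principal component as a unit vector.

Step 1 — characteristic polynomial of 2×2 Sigma:
  det(Sigma - λI) = λ² - trace · λ + det = 0.
  trace = 10 + 11 = 21, det = 10·11 - (0)² = 110.
Step 2 — discriminant:
  Δ = trace² - 4·det = 441 - 440 = 1.
Step 3 — eigenvalues:
  λ = (trace ± √Δ)/2 = (21 ± 1)/2,
  λ_1 = 11,  λ_2 = 10.

Step 4 — unit eigenvector for λ_1: Sigma is diagonal, so its eigenvectors are the coordinate axes. λ_1 = 11 is the diagonal entry on the second coordinate axis, hence
  v_1 = (0, 1) (||v_1|| = 1).

λ_1 = 11,  λ_2 = 10;  v_1 ≈ (0, 1)


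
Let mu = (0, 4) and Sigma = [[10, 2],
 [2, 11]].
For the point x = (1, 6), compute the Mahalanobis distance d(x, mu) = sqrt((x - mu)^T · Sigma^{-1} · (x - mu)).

Step 1 — centre the observation: (x - mu) = (1, 2).

Step 2 — invert Sigma. det(Sigma) = 10·11 - (2)² = 106.
  Sigma^{-1} = (1/det) · [[d, -b], [-b, a]] = [[0.1038, -0.0189],
 [-0.0189, 0.0943]].

Step 3 — form the quadratic (x - mu)^T · Sigma^{-1} · (x - mu):
  Sigma^{-1} · (x - mu) = (0.066, 0.1698).
  (x - mu)^T · [Sigma^{-1} · (x - mu)] = (1)·(0.066) + (2)·(0.1698) = 0.4057.

Step 4 — take square root: d = √(0.4057) ≈ 0.6369.

d(x, mu) = √(0.4057) ≈ 0.6369


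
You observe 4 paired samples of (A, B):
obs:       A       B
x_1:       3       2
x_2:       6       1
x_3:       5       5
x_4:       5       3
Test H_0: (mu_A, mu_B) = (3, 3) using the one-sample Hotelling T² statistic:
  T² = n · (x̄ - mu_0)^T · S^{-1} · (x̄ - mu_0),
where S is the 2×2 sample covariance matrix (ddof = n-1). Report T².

Step 1 — sample mean vector:
  mean(A) = (3 + 6 + 5 + 5) / 4 = 19/4 = 4.75
  mean(B) = (2 + 1 + 5 + 3) / 4 = 11/4 = 2.75
  x̄ = (4.75, 2.75),  deviation x̄ - mu_0 = (4.75, 2.75) - (3, 3) = (1.75, -0.25).

Step 2 — sample covariance matrix, S[i,j] = (1/(n-1)) · Σ_k (x_{k,i} - mean_i) · (x_{k,j} - mean_j), divisor n-1 = 3:
  S[A,A] = ((-1.75)·(-1.75) + (1.25)·(1.25) + (0.25)·(0.25) + (0.25)·(0.25)) / 3 = 4.75/3 = 1.5833
  S[A,B] = ((-1.75)·(-0.75) + (1.25)·(-1.75) + (0.25)·(2.25) + (0.25)·(0.25)) / 3 = -0.25/3 = -0.0833
  S[B,B] = ((-0.75)·(-0.75) + (-1.75)·(-1.75) + (2.25)·(2.25) + (0.25)·(0.25)) / 3 = 8.75/3 = 2.9167
  S = [[1.5833, -0.0833],
 [-0.0833, 2.9167]].

Step 3 — invert S. det(S) = 1.5833·2.9167 - (-0.0833)² = 4.6111.
  S^{-1} = (1/det) · [[d, -b], [-b, a]] = [[0.6325, 0.0181],
 [0.0181, 0.3434]].

Step 4 — quadratic form (x̄ - mu_0)^T · S^{-1} · (x̄ - mu_0):
  S^{-1} · (x̄ - mu_0) = (1.1024, -0.0542),
  (x̄ - mu_0)^T · [...] = (1.75)·(1.1024) + (-0.25)·(-0.0542) = 1.9428.

Step 5 — scale by n: T² = 4 · 1.9428 = 7.7711.

T² ≈ 7.7711


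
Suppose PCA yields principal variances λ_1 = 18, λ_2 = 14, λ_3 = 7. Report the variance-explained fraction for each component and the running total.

Step 1 — total variance = trace(Sigma) = Σ λ_i = 18 + 14 + 7 = 39.

Step 2 — fraction explained by component i = λ_i / Σ λ:
  PC1: 18/39 = 0.4615
  PC2: 14/39 = 0.359
  PC3: 7/39 = 0.1795

Step 3 — cumulative fraction after k components = (λ_1 + ... + λ_k) / Σ λ:
  k = 1: 18/39 = 0.4615
  k = 2: (18 + 14)/39 = 32/39 = 0.8205
  k = 3: (18 + 14 + 7)/39 = 39/39 = 1

Summary (fraction, with percent):

explained: PC1 0.4615 (46.15%), PC2 0.359 (35.9%), PC3 0.1795 (17.95%);  cumulative: 0.4615, 0.8205, 1


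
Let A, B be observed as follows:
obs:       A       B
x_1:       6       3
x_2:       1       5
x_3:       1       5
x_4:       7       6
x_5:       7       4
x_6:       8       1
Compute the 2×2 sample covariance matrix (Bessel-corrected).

Step 1 — column means:
  mean(A) = (6 + 1 + 1 + 7 + 7 + 8) / 6 = 30/6 = 5
  mean(B) = (3 + 5 + 5 + 6 + 4 + 1) / 6 = 24/6 = 4

Step 2 — sample covariance S[i,j] = (1/(n-1)) · Σ_k (x_{k,i} - mean_i) · (x_{k,j} - mean_j), with n-1 = 5.
  S[A,A] = ((1)·(1) + (-4)·(-4) + (-4)·(-4) + (2)·(2) + (2)·(2) + (3)·(3)) / 5 = 50/5 = 10
  S[A,B] = ((1)·(-1) + (-4)·(1) + (-4)·(1) + (2)·(2) + (2)·(0) + (3)·(-3)) / 5 = -14/5 = -2.8
  S[B,B] = ((-1)·(-1) + (1)·(1) + (1)·(1) + (2)·(2) + (0)·(0) + (-3)·(-3)) / 5 = 16/5 = 3.2

S is symmetric (S[j,i] = S[i,j]). Assembling:

S = [[10, -2.8],
 [-2.8, 3.2]]


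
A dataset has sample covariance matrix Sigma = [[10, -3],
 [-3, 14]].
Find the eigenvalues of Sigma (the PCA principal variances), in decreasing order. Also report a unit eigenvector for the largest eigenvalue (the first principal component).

Step 1 — characteristic polynomial of 2×2 Sigma:
  det(Sigma - λI) = λ² - trace · λ + det = 0.
  trace = 10 + 14 = 24, det = 10·14 - (-3)² = 131.
Step 2 — discriminant:
  Δ = trace² - 4·det = 576 - 524 = 52.
Step 3 — eigenvalues:
  λ = (trace ± √Δ)/2 = (24 ± 7.2111)/2,
  λ_1 = 15.6056,  λ_2 = 8.3944.

Step 4 — unit eigenvector for λ_1: solve (Sigma - λ_1 I)v = 0. First row:
  (10 - 15.6056)·v_x + (-3)·v_y = 0, i.e. (-5.6056)·v_x + (-3)·v_y = 0,
  so v ∝ (b, λ_1 - a) = (-3, 5.6056); multiply by -1 so the first entry is positive: u = (3, -5.6056).
  ||u|| = √((3)² + (-5.6056)²) = √(40.4222) ≈ 6.3578,
  v_1 = u/||u|| ≈ (0.4719, -0.8817) (||v_1|| = 1).

λ_1 = 15.6056,  λ_2 = 8.3944;  v_1 ≈ (0.4719, -0.8817)


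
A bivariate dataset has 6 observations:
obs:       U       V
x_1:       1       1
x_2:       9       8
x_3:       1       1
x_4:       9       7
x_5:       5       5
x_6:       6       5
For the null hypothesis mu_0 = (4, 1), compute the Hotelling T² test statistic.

Step 1 — sample mean vector:
  mean(U) = (1 + 9 + 1 + 9 + 5 + 6) / 6 = 31/6 = 5.1667
  mean(V) = (1 + 8 + 1 + 7 + 5 + 5) / 6 = 27/6 = 4.5
  x̄ = (5.1667, 4.5),  deviation x̄ - mu_0 = (5.1667, 4.5) - (4, 1) = (1.1667, 3.5).

Step 2 — sample covariance matrix, S[i,j] = (1/(n-1)) · Σ_k (x_{k,i} - mean_i) · (x_{k,j} - mean_j), divisor n-1 = 5:
  S[U,U] = ((-4.1667)·(-4.1667) + (3.8333)·(3.8333) + (-4.1667)·(-4.1667) + (3.8333)·(3.8333) + (-0.1667)·(-0.1667) + (0.8333)·(0.8333)) / 5 = 64.8333/5 = 12.9667
  S[U,V] = ((-4.1667)·(-3.5) + (3.8333)·(3.5) + (-4.1667)·(-3.5) + (3.8333)·(2.5) + (-0.1667)·(0.5) + (0.8333)·(0.5)) / 5 = 52.5/5 = 10.5
  S[V,V] = ((-3.5)·(-3.5) + (3.5)·(3.5) + (-3.5)·(-3.5) + (2.5)·(2.5) + (0.5)·(0.5) + (0.5)·(0.5)) / 5 = 43.5/5 = 8.7
  S = [[12.9667, 10.5],
 [10.5, 8.7]].

Step 3 — invert S. det(S) = 12.9667·8.7 - (10.5)² = 2.56.
  S^{-1} = (1/det) · [[d, -b], [-b, a]] = [[3.3984, -4.1016],
 [-4.1016, 5.0651]].

Step 4 — quadratic form (x̄ - mu_0)^T · S^{-1} · (x̄ - mu_0):
  S^{-1} · (x̄ - mu_0) = (-10.3906, 12.9427),
  (x̄ - mu_0)^T · [...] = (1.1667)·(-10.3906) + (3.5)·(12.9427) = 33.1771.

Step 5 — scale by n: T² = 6 · 33.1771 = 199.0625.

T² ≈ 199.0625


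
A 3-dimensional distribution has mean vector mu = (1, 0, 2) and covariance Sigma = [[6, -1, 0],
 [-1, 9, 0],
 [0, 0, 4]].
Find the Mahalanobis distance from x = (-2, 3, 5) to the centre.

Step 1 — centre the observation: (x - mu) = (-3, 3, 3).

Step 2 — invert Sigma (cofactor / det for 3×3, or solve directly):
  Sigma^{-1} = [[0.1698, 0.0189, 0],
 [0.0189, 0.1132, 0],
 [0, 0, 0.25]].

Step 3 — form the quadratic (x - mu)^T · Sigma^{-1} · (x - mu):
  Sigma^{-1} · (x - mu) = (-0.4528, 0.283, 0.75).
  (x - mu)^T · [Sigma^{-1} · (x - mu)] = (-3)·(-0.4528) + (3)·(0.283) + (3)·(0.75) = 4.4575.

Step 4 — take square root: d = √(4.4575) ≈ 2.1113.

d(x, mu) = √(4.4575) ≈ 2.1113


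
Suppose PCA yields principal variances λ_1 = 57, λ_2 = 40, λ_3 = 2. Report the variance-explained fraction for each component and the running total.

Step 1 — total variance = trace(Sigma) = Σ λ_i = 57 + 40 + 2 = 99.

Step 2 — fraction explained by component i = λ_i / Σ λ:
  PC1: 57/99 = 0.5758
  PC2: 40/99 = 0.404
  PC3: 2/99 = 0.0202

Step 3 — cumulative fraction after k components = (λ_1 + ... + λ_k) / Σ λ:
  k = 1: 57/99 = 0.5758
  k = 2: (57 + 40)/99 = 97/99 = 0.9798
  k = 3: (57 + 40 + 2)/99 = 99/99 = 1

Summary (fraction, with percent):

explained: PC1 0.5758 (57.58%), PC2 0.404 (40.4%), PC3 0.0202 (2.02%);  cumulative: 0.5758, 0.9798, 1


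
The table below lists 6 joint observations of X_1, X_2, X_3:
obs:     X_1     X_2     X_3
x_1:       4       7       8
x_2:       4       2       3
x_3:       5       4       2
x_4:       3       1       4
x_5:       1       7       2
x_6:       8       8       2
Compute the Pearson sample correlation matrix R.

Step 1 — column means:
  mean(X_1) = (4 + 4 + 5 + 3 + 1 + 8) / 6 = 25/6 = 4.1667
  mean(X_2) = (7 + 2 + 4 + 1 + 7 + 8) / 6 = 29/6 = 4.8333
  mean(X_3) = (8 + 3 + 2 + 4 + 2 + 2) / 6 = 21/6 = 3.5

Step 2 — sample variances and covariances s[i,j] = (1/(n-1)) · Σ_k (x_{k,i} - mean_i) · (x_{k,j} - mean_j), with n-1 = 5:
  s[X_1,X_1] = ((-0.1667)·(-0.1667) + (-0.1667)·(-0.1667) + (0.8333)·(0.8333) + (-1.1667)·(-1.1667) + (-3.1667)·(-3.1667) + (3.8333)·(3.8333)) / 5 = 26.8333/5 = 5.3667
  s[X_1,X_2] = ((-0.1667)·(2.1667) + (-0.1667)·(-2.8333) + (0.8333)·(-0.8333) + (-1.1667)·(-3.8333) + (-3.1667)·(2.1667) + (3.8333)·(3.1667)) / 5 = 9.1667/5 = 1.8333
  s[X_1,X_3] = ((-0.1667)·(4.5) + (-0.1667)·(-0.5) + (0.8333)·(-1.5) + (-1.1667)·(0.5) + (-3.1667)·(-1.5) + (3.8333)·(-1.5)) / 5 = -3.5/5 = -0.7
  s[X_2,X_2] = ((2.1667)·(2.1667) + (-2.8333)·(-2.8333) + (-0.8333)·(-0.8333) + (-3.8333)·(-3.8333) + (2.1667)·(2.1667) + (3.1667)·(3.1667)) / 5 = 42.8333/5 = 8.5667
  s[X_2,X_3] = ((2.1667)·(4.5) + (-2.8333)·(-0.5) + (-0.8333)·(-1.5) + (-3.8333)·(0.5) + (2.1667)·(-1.5) + (3.1667)·(-1.5)) / 5 = 2.5/5 = 0.5
  s[X_3,X_3] = ((4.5)·(4.5) + (-0.5)·(-0.5) + (-1.5)·(-1.5) + (0.5)·(0.5) + (-1.5)·(-1.5) + (-1.5)·(-1.5)) / 5 = 27.5/5 = 5.5
  Sample standard deviations s_i = √(s[i,i]):
  s(X_1) = √(5.3667) = 2.3166
  s(X_2) = √(8.5667) = 2.9269
  s(X_3) = √(5.5) = 2.3452

Step 3 — r_{ij} = s_{ij} / (s_i · s_j):
  r[X_1,X_1] = 1 (diagonal).
  r[X_1,X_2] = 1.8333 / (2.3166 · 2.9269) = 1.8333 / 6.7804 = 0.2704
  r[X_1,X_3] = -0.7 / (2.3166 · 2.3452) = -0.7 / 5.4329 = -0.1288
  r[X_2,X_2] = 1 (diagonal).
  r[X_2,X_3] = 0.5 / (2.9269 · 2.3452) = 0.5 / 6.8642 = 0.0728
  r[X_3,X_3] = 1 (diagonal).

R is symmetric with unit diagonal. Assembling:

R = [[1, 0.2704, -0.1288],
 [0.2704, 1, 0.0728],
 [-0.1288, 0.0728, 1]]


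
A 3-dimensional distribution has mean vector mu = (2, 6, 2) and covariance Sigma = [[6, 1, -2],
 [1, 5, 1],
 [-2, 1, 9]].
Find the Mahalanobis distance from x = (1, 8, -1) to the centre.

Step 1 — centre the observation: (x - mu) = (-1, 2, -3).

Step 2 — invert Sigma (cofactor / det for 3×3, or solve directly):
  Sigma^{-1} = [[0.1905, -0.0476, 0.0476],
 [-0.0476, 0.2165, -0.0346],
 [0.0476, -0.0346, 0.1255]].

Step 3 — form the quadratic (x - mu)^T · Sigma^{-1} · (x - mu):
  Sigma^{-1} · (x - mu) = (-0.4286, 0.5844, -0.4935).
  (x - mu)^T · [Sigma^{-1} · (x - mu)] = (-1)·(-0.4286) + (2)·(0.5844) + (-3)·(-0.4935) = 3.0779.

Step 4 — take square root: d = √(3.0779) ≈ 1.7544.

d(x, mu) = √(3.0779) ≈ 1.7544


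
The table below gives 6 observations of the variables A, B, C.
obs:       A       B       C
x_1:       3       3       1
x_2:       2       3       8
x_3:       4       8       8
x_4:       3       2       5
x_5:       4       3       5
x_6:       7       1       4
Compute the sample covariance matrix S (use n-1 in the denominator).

Step 1 — column means:
  mean(A) = (3 + 2 + 4 + 3 + 4 + 7) / 6 = 23/6 = 3.8333
  mean(B) = (3 + 3 + 8 + 2 + 3 + 1) / 6 = 20/6 = 3.3333
  mean(C) = (1 + 8 + 8 + 5 + 5 + 4) / 6 = 31/6 = 5.1667

Step 2 — sample covariance S[i,j] = (1/(n-1)) · Σ_k (x_{k,i} - mean_i) · (x_{k,j} - mean_j), with n-1 = 5.
  S[A,A] = ((-0.8333)·(-0.8333) + (-1.8333)·(-1.8333) + (0.1667)·(0.1667) + (-0.8333)·(-0.8333) + (0.1667)·(0.1667) + (3.1667)·(3.1667)) / 5 = 14.8333/5 = 2.9667
  S[A,B] = ((-0.8333)·(-0.3333) + (-1.8333)·(-0.3333) + (0.1667)·(4.6667) + (-0.8333)·(-1.3333) + (0.1667)·(-0.3333) + (3.1667)·(-2.3333)) / 5 = -4.6667/5 = -0.9333
  S[A,C] = ((-0.8333)·(-4.1667) + (-1.8333)·(2.8333) + (0.1667)·(2.8333) + (-0.8333)·(-0.1667) + (0.1667)·(-0.1667) + (3.1667)·(-1.1667)) / 5 = -4.8333/5 = -0.9667
  S[B,B] = ((-0.3333)·(-0.3333) + (-0.3333)·(-0.3333) + (4.6667)·(4.6667) + (-1.3333)·(-1.3333) + (-0.3333)·(-0.3333) + (-2.3333)·(-2.3333)) / 5 = 29.3333/5 = 5.8667
  S[B,C] = ((-0.3333)·(-4.1667) + (-0.3333)·(2.8333) + (4.6667)·(2.8333) + (-1.3333)·(-0.1667) + (-0.3333)·(-0.1667) + (-2.3333)·(-1.1667)) / 5 = 16.6667/5 = 3.3333
  S[C,C] = ((-4.1667)·(-4.1667) + (2.8333)·(2.8333) + (2.8333)·(2.8333) + (-0.1667)·(-0.1667) + (-0.1667)·(-0.1667) + (-1.1667)·(-1.1667)) / 5 = 34.8333/5 = 6.9667

S is symmetric (S[j,i] = S[i,j]). Assembling:

S = [[2.9667, -0.9333, -0.9667],
 [-0.9333, 5.8667, 3.3333],
 [-0.9667, 3.3333, 6.9667]]


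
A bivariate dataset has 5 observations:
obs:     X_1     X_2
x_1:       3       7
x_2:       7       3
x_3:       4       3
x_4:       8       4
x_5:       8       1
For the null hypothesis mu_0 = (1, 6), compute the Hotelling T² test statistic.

Step 1 — sample mean vector:
  mean(X_1) = (3 + 7 + 4 + 8 + 8) / 5 = 30/5 = 6
  mean(X_2) = (7 + 3 + 3 + 4 + 1) / 5 = 18/5 = 3.6
  x̄ = (6, 3.6),  deviation x̄ - mu_0 = (6, 3.6) - (1, 6) = (5, -2.4).

Step 2 — sample covariance matrix, S[i,j] = (1/(n-1)) · Σ_k (x_{k,i} - mean_i) · (x_{k,j} - mean_j), divisor n-1 = 4:
  S[X_1,X_1] = ((-3)·(-3) + (1)·(1) + (-2)·(-2) + (2)·(2) + (2)·(2)) / 4 = 22/4 = 5.5
  S[X_1,X_2] = ((-3)·(3.4) + (1)·(-0.6) + (-2)·(-0.6) + (2)·(0.4) + (2)·(-2.6)) / 4 = -14/4 = -3.5
  S[X_2,X_2] = ((3.4)·(3.4) + (-0.6)·(-0.6) + (-0.6)·(-0.6) + (0.4)·(0.4) + (-2.6)·(-2.6)) / 4 = 19.2/4 = 4.8
  S = [[5.5, -3.5],
 [-3.5, 4.8]].

Step 3 — invert S. det(S) = 5.5·4.8 - (-3.5)² = 14.15.
  S^{-1} = (1/det) · [[d, -b], [-b, a]] = [[0.3392, 0.2473],
 [0.2473, 0.3887]].

Step 4 — quadratic form (x̄ - mu_0)^T · S^{-1} · (x̄ - mu_0):
  S^{-1} · (x̄ - mu_0) = (1.1025, 0.3039),
  (x̄ - mu_0)^T · [...] = (5)·(1.1025) + (-2.4)·(0.3039) = 4.783.

Step 5 — scale by n: T² = 5 · 4.783 = 23.9152.

T² ≈ 23.9152


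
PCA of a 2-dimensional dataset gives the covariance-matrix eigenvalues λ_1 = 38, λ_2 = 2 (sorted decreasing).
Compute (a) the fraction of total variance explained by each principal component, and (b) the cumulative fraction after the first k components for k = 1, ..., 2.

Step 1 — total variance = trace(Sigma) = Σ λ_i = 38 + 2 = 40.

Step 2 — fraction explained by component i = λ_i / Σ λ:
  PC1: 38/40 = 0.95
  PC2: 2/40 = 0.05

Step 3 — cumulative fraction after k components = (λ_1 + ... + λ_k) / Σ λ:
  k = 1: 38/40 = 0.95
  k = 2: (38 + 2)/40 = 40/40 = 1

Summary (fraction, with percent):

explained: PC1 0.95 (95%), PC2 0.05 (5%);  cumulative: 0.95, 1


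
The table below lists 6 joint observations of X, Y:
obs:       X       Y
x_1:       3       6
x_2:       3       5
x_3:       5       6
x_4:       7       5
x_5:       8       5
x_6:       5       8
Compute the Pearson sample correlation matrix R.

Step 1 — column means:
  mean(X) = (3 + 3 + 5 + 7 + 8 + 5) / 6 = 31/6 = 5.1667
  mean(Y) = (6 + 5 + 6 + 5 + 5 + 8) / 6 = 35/6 = 5.8333

Step 2 — sample variances and covariances s[i,j] = (1/(n-1)) · Σ_k (x_{k,i} - mean_i) · (x_{k,j} - mean_j), with n-1 = 5:
  s[X,X] = ((-2.1667)·(-2.1667) + (-2.1667)·(-2.1667) + (-0.1667)·(-0.1667) + (1.8333)·(1.8333) + (2.8333)·(2.8333) + (-0.1667)·(-0.1667)) / 5 = 20.8333/5 = 4.1667
  s[X,Y] = ((-2.1667)·(0.1667) + (-2.1667)·(-0.8333) + (-0.1667)·(0.1667) + (1.8333)·(-0.8333) + (2.8333)·(-0.8333) + (-0.1667)·(2.1667)) / 5 = -2.8333/5 = -0.5667
  s[Y,Y] = ((0.1667)·(0.1667) + (-0.8333)·(-0.8333) + (0.1667)·(0.1667) + (-0.8333)·(-0.8333) + (-0.8333)·(-0.8333) + (2.1667)·(2.1667)) / 5 = 6.8333/5 = 1.3667
  Sample standard deviations s_i = √(s[i,i]):
  s(X) = √(4.1667) = 2.0412
  s(Y) = √(1.3667) = 1.169

Step 3 — r_{ij} = s_{ij} / (s_i · s_j):
  r[X,X] = 1 (diagonal).
  r[X,Y] = -0.5667 / (2.0412 · 1.169) = -0.5667 / 2.3863 = -0.2375
  r[Y,Y] = 1 (diagonal).

R is symmetric with unit diagonal. Assembling:

R = [[1, -0.2375],
 [-0.2375, 1]]


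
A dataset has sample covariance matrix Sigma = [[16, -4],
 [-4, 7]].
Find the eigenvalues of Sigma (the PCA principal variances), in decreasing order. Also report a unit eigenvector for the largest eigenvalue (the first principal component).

Step 1 — characteristic polynomial of 2×2 Sigma:
  det(Sigma - λI) = λ² - trace · λ + det = 0.
  trace = 16 + 7 = 23, det = 16·7 - (-4)² = 96.
Step 2 — discriminant:
  Δ = trace² - 4·det = 529 - 384 = 145.
Step 3 — eigenvalues:
  λ = (trace ± √Δ)/2 = (23 ± 12.0416)/2,
  λ_1 = 17.5208,  λ_2 = 5.4792.

Step 4 — unit eigenvector for λ_1: solve (Sigma - λ_1 I)v = 0. First row:
  (16 - 17.5208)·v_x + (-4)·v_y = 0, i.e. (-1.5208)·v_x + (-4)·v_y = 0,
  so v ∝ (b, λ_1 - a) = (-4, 1.5208); multiply by -1 so the first entry is positive: u = (4, -1.5208).
  ||u|| = √((4)² + (-1.5208)²) = √(18.3128) ≈ 4.2793,
  v_1 = u/||u|| ≈ (0.9347, -0.3554) (||v_1|| = 1).

λ_1 = 17.5208,  λ_2 = 5.4792;  v_1 ≈ (0.9347, -0.3554)


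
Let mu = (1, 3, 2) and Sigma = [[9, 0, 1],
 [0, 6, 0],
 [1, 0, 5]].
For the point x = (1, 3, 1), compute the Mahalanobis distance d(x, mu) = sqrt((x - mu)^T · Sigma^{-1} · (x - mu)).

Step 1 — centre the observation: (x - mu) = (0, 0, -1).

Step 2 — invert Sigma (cofactor / det for 3×3, or solve directly):
  Sigma^{-1} = [[0.1136, 0, -0.0227],
 [0, 0.1667, 0],
 [-0.0227, 0, 0.2045]].

Step 3 — form the quadratic (x - mu)^T · Sigma^{-1} · (x - mu):
  Sigma^{-1} · (x - mu) = (0.0227, 0, -0.2045).
  (x - mu)^T · [Sigma^{-1} · (x - mu)] = (0)·(0.0227) + (0)·(0) + (-1)·(-0.2045) = 0.2045.

Step 4 — take square root: d = √(0.2045) ≈ 0.4523.

d(x, mu) = √(0.2045) ≈ 0.4523
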